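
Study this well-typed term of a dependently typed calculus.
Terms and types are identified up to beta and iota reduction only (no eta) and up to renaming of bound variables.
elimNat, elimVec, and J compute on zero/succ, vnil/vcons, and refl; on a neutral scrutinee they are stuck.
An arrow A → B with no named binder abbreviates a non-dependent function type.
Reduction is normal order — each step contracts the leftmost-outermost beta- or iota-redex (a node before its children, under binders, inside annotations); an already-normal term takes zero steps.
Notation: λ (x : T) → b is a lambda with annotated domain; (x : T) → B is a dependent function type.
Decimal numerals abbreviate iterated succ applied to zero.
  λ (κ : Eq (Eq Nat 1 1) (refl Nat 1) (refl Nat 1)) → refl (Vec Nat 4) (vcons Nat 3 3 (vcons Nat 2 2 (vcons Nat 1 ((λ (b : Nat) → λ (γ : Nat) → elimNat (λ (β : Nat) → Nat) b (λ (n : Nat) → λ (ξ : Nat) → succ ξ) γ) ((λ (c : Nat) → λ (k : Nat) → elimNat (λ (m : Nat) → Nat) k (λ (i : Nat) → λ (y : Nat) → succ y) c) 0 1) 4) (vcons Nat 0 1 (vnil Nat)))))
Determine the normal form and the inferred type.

normal form:
  λ (κ : Eq (Eq Nat 1 1) (refl Nat 1) (refl Nat 1)) → refl (Vec Nat 4) (vcons Nat 3 3 (vcons Nat 2 2 (vcons Nat 1 5 (vcons Nat 0 1 (vnil Nat)))))
type:
  Eq (Eq Nat 1 1) (refl Nat 1) (refl Nat 1) → Eq (Vec Nat 4) (vcons Nat 3 3 (vcons Nat 2 2 (vcons Nat 1 5 (vcons Nat 0 1 (vnil Nat))))) (vcons Nat 3 3 (vcons Nat 2 2 (vcons Nat 1 5 (vcons Nat 0 1 (vnil Nat)))))


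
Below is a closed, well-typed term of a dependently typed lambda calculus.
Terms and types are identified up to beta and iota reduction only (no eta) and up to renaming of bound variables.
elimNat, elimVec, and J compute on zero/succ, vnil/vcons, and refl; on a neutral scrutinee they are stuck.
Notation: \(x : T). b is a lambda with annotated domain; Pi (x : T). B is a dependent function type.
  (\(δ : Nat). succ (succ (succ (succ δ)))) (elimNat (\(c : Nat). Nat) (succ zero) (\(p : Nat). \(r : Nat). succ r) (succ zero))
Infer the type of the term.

the term's type:
  Nat


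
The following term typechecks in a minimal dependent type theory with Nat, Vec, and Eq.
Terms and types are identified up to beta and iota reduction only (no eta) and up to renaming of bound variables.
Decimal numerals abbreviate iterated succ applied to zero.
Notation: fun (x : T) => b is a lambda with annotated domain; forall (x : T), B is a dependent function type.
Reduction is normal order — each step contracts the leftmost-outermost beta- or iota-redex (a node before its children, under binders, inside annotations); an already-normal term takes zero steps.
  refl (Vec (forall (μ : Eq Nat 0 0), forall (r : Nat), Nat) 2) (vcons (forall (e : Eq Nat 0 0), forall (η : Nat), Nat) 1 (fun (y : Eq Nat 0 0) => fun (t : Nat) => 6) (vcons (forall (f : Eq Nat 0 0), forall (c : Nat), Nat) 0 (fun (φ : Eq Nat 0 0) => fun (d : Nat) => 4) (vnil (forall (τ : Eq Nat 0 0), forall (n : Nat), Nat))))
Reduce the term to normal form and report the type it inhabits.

normal form:
  refl (Vec (forall (μ : Eq Nat 0 0), forall (r : Nat), Nat) 2) (vcons (forall (e : Eq Nat 0 0), forall (η : Nat), Nat) 1 (fun (y : Eq Nat 0 0) => fun (t : Nat) => 6) (vcons (forall (f : Eq Nat 0 0), forall (c : Nat), Nat) 0 (fun (φ : Eq Nat 0 0) => fun (d : Nat) => 4) (vnil (forall (τ : Eq Nat 0 0), forall (n : Nat), Nat))))
the term's type:
  Eq (Vec (forall (μ : Eq Nat 0 0), forall (r : Nat), Nat) 2) (vcons (forall (e : Eq Nat 0 0), forall (η : Nat), Nat) 1 (fun (y : Eq Nat 0 0) => fun (t : Nat) => 6) (vcons (forall (f : Eq Nat 0 0), forall (c : Nat), Nat) 0 (fun (φ : Eq Nat 0 0) => fun (d : Nat) => 4) (vnil (forall (τ : Eq Nat 0 0), forall (n : Nat), Nat)))) (vcons (forall (δ : Eq Nat 0 0), forall (l : Nat), Nat) 1 (fun (u : Eq Nat 0 0) => fun (ω : Nat) => 6) (vcons (forall (χ : Eq Nat 0 0), forall (i : Nat), Nat) 0 (fun (g : Eq Nat 0 0) => fun (ε : Nat) => 4) (vnil (forall (w : Eq Nat 0 0), forall (v : Nat), Nat))))


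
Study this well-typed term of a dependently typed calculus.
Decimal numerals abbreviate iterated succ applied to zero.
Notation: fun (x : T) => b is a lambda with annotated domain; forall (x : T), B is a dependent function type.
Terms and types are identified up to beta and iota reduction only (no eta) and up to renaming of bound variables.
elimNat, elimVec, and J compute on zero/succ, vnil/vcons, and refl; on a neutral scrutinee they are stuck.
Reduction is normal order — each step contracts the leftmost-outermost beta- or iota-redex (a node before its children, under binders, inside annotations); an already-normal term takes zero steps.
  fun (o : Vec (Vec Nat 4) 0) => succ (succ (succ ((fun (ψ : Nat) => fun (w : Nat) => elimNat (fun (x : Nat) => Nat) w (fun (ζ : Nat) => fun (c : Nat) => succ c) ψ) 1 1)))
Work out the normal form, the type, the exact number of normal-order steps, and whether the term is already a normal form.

reduced normal form:
  fun (o : Vec (Vec Nat 4) 0) => 5
the term's type:
  forall (o : Vec (Vec Nat 4) 0), Nat
normal-order step count: 6
already normal: no
first contracted redex: a beta-redex


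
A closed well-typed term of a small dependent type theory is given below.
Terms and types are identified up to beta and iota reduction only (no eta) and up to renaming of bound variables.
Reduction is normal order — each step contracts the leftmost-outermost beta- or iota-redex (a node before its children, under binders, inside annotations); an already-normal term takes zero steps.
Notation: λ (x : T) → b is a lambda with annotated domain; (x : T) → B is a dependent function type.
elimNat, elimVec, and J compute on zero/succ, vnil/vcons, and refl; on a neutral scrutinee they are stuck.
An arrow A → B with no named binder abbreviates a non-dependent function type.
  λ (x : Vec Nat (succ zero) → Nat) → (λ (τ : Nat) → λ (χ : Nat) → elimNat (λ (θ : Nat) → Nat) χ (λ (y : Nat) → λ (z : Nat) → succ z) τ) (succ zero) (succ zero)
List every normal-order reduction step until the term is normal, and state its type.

normal-order reduction:
  λ (x : Vec Nat (succ zero) → Nat) → (λ (τ : Nat) → λ (χ : Nat) → elimNat (λ (θ : Nat) → Nat) χ (λ (y : Nat) → λ (z : Nat) → succ z) τ) (succ zero) (succ zero)
  ~> λ (x : Vec Nat (succ zero) → Nat) → (λ (τ : Nat) → elimNat (λ (χ : Nat) → Nat) τ (λ (θ : Nat) → λ (y : Nat) → succ y) (succ zero)) (succ zero)
  ~> λ (x : Vec Nat (succ zero) → Nat) → elimNat (λ (τ : Nat) → Nat) (succ zero) (λ (χ : Nat) → λ (θ : Nat) → succ θ) (succ zero)
  ~> λ (x : Vec Nat (succ zero) → Nat) → (λ (τ : Nat) → λ (χ : Nat) → succ χ) zero (elimNat (λ (θ : Nat) → Nat) (succ zero) (λ (y : Nat) → λ (z : Nat) → succ z) zero)
  ~> λ (x : Vec Nat (succ zero) → Nat) → (λ (τ : Nat) → succ τ) (elimNat (λ (χ : Nat) → Nat) (succ zero) (λ (θ : Nat) → λ (y : Nat) → succ y) zero)
  ~> λ (x : Vec Nat (succ zero) → Nat) → succ (elimNat (λ (τ : Nat) → Nat) (succ zero) (λ (χ : Nat) → λ (θ : Nat) → succ θ) zero)
  ~> λ (x : Vec Nat (succ zero) → Nat) → succ (succ zero)
type:
  (Vec Nat (succ zero) → Nat) → Nat


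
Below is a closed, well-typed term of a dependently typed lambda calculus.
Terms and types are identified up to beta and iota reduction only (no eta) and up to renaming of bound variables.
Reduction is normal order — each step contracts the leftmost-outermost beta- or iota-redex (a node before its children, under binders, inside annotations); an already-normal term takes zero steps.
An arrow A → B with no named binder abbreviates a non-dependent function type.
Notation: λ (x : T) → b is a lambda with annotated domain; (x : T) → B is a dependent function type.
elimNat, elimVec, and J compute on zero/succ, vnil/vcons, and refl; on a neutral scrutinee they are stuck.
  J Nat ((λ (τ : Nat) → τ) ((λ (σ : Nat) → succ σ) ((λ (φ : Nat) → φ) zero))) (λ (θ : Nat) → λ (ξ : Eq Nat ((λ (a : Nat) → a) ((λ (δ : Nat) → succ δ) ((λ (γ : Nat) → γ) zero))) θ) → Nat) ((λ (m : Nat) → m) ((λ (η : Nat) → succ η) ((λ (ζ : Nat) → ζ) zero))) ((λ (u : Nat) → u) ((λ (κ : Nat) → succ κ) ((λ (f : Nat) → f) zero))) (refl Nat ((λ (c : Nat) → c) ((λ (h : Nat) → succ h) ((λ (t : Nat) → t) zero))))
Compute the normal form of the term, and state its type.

resulting normal form:
  succ zero
the term's type:
  Nat


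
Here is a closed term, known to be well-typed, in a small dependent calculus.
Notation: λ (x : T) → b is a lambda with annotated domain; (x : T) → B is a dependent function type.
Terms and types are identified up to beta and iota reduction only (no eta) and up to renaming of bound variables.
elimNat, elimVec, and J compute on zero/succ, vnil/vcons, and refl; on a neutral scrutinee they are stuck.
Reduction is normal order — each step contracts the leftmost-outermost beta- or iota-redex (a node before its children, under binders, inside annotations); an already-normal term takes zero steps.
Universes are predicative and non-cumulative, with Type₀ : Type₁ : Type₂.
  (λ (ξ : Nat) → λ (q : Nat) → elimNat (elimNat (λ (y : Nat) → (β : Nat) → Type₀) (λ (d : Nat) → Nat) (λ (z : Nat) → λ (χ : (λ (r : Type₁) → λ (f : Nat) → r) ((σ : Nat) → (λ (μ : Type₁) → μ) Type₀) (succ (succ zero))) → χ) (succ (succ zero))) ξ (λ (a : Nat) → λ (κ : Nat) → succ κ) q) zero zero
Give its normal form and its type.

resulting normal form:
  zero
the term's type:
  Nat
observation: reduction starts at a beta-redex, and 3 normal-order steps reach the normal form.


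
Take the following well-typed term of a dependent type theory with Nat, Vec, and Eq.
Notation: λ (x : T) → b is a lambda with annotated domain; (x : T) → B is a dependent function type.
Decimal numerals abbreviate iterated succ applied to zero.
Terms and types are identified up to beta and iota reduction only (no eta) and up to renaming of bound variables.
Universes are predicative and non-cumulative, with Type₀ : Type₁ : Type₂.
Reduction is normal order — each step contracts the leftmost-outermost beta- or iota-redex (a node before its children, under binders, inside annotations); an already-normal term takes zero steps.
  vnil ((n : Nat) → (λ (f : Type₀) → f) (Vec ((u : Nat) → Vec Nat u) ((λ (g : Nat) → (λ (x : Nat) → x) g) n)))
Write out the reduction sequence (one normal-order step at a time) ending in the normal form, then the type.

normal-order reduction sequence:
  vnil ((n : Nat) → (λ (f : Type₀) → f) (Vec ((u : Nat) → Vec Nat u) ((λ (g : Nat) → (λ (x : Nat) → x) g) n)))
  ~> vnil ((n : Nat) → Vec ((f : Nat) → Vec Nat f) ((λ (u : Nat) → (λ (g : Nat) → g) u) n))
  ~> vnil ((n : Nat) → Vec ((f : Nat) → Vec Nat f) ((λ (u : Nat) → u) n))
  ~> vnil ((n : Nat) → Vec ((f : Nat) → Vec Nat f) n)
inferred type:
  Vec ((n : Nat) → Vec ((f : Nat) → Vec Nat f) n) 0


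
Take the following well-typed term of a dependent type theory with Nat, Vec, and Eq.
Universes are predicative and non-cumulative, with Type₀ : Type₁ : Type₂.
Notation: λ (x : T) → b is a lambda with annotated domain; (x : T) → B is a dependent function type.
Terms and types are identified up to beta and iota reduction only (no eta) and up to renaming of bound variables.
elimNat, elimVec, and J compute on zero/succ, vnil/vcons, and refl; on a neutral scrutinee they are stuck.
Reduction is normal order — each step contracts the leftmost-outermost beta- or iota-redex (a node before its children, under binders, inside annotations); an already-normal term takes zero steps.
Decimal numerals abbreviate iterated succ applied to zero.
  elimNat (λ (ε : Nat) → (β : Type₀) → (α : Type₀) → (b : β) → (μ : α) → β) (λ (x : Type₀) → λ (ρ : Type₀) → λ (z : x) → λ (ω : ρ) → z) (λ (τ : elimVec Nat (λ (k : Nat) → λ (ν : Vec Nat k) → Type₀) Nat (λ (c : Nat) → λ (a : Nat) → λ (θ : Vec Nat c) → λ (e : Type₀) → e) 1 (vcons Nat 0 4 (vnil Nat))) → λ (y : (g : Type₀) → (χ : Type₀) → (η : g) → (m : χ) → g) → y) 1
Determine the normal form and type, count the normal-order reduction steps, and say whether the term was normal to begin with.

resulting normal form:
  λ (ε : Type₀) → λ (β : Type₀) → λ (α : ε) → λ (b : β) → α
the term's type:
  (ε : Type₀) → (β : Type₀) → (α : ε) → (b : β) → ε
steps to reach normal form (normal order): 4
term was already normal: no
first redex: an elimNat iota-redex


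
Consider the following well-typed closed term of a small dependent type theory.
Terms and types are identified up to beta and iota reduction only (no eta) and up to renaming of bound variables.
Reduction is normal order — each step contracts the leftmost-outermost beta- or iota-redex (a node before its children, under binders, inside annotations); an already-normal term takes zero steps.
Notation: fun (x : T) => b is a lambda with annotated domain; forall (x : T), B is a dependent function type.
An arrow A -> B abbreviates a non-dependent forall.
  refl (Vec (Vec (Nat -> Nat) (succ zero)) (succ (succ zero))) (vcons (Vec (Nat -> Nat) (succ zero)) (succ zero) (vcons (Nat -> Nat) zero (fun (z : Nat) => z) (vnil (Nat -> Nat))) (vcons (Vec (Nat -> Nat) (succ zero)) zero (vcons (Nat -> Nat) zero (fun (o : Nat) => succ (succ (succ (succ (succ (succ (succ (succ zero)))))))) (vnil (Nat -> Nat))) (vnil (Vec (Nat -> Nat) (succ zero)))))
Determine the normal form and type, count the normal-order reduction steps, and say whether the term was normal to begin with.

reduced normal form:
  refl (Vec (Vec (Nat -> Nat) (succ zero)) (succ (succ zero))) (vcons (Vec (Nat -> Nat) (succ zero)) (succ zero) (vcons (Nat -> Nat) zero (fun (z : Nat) => z) (vnil (Nat -> Nat))) (vcons (Vec (Nat -> Nat) (succ zero)) zero (vcons (Nat -> Nat) zero (fun (o : Nat) => succ (succ (succ (succ (succ (succ (succ (succ zero)))))))) (vnil (Nat -> Nat))) (vnil (Vec (Nat -> Nat) (succ zero)))))
type:
  Eq (Vec (Vec (Nat -> Nat) (succ zero)) (succ (succ zero))) (vcons (Vec (Nat -> Nat) (succ zero)) (succ zero) (vcons (Nat -> Nat) zero (fun (z : Nat) => z) (vnil (Nat -> Nat))) (vcons (Vec (Nat -> Nat) (succ zero)) zero (vcons (Nat -> Nat) zero (fun (o : Nat) => succ (succ (succ (succ (succ (succ (succ (succ zero)))))))) (vnil (Nat -> Nat))) (vnil (Vec (Nat -> Nat) (succ zero))))) (vcons (Vec (Nat -> Nat) (succ zero)) (succ zero) (vcons (Nat -> Nat) zero (fun (k : Nat) => k) (vnil (Nat -> Nat))) (vcons (Vec (Nat -> Nat) (succ zero)) zero (vcons (Nat -> Nat) zero (fun (s : Nat) => succ (succ (succ (succ (succ (succ (succ (succ zero)))))))) (vnil (Nat -> Nat))) (vnil (Vec (Nat -> Nat) (succ zero)))))
normal-order step count: 0
term was already normal: yes


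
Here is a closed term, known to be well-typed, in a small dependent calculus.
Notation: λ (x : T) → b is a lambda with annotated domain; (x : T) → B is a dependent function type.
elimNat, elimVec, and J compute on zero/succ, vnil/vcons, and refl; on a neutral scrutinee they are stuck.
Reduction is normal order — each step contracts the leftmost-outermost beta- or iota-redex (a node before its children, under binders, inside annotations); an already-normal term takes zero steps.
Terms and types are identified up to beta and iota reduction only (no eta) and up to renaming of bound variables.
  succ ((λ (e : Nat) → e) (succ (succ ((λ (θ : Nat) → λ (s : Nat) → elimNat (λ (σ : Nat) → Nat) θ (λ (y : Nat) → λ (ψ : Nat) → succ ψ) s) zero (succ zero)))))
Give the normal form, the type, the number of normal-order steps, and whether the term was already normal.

normal form:
  succ (succ (succ (succ zero)))
inferred type:
  Nat
reduction steps (normal order): 7
already normal: no
first redex: a beta-redex


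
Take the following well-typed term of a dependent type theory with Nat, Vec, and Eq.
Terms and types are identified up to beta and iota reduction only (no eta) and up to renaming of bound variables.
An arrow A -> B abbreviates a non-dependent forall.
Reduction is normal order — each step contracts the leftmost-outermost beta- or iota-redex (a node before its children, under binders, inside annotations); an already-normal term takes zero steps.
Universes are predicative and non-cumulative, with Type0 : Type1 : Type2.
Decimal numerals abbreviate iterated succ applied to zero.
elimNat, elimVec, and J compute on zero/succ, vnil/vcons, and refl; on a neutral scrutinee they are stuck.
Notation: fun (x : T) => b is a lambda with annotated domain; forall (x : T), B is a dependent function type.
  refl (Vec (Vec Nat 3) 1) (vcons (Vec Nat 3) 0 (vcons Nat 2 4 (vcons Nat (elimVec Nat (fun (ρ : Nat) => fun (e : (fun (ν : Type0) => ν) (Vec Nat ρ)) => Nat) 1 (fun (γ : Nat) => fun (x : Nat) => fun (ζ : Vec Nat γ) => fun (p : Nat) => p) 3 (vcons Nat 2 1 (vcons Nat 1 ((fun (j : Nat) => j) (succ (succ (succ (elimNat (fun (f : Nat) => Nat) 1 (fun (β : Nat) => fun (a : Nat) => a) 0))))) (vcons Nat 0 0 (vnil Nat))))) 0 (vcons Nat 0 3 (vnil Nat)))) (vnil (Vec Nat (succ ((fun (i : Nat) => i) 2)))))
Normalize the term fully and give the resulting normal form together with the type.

normal form:
  refl (Vec (Vec Nat 3) 1) (vcons (Vec Nat 3) 0 (vcons Nat 2 4 (vcons Nat 1 0 (vcons Nat 0 3 (vnil Nat)))) (vnil (Vec Nat 3)))
inferred type:
  Eq (Vec (Vec Nat 3) 1) (vcons (Vec Nat 3) 0 (vcons Nat 2 4 (vcons Nat 1 0 (vcons Nat 0 3 (vnil Nat)))) (vnil (Vec Nat 3))) (vcons (Vec Nat 3) 0 (vcons Nat 2 4 (vcons Nat 1 0 (vcons Nat 0 3 (vnil Nat)))) (vnil (Vec Nat 3)))
observation: the first redex contracted is an elimVec iota-redex; the normal form is reached in 17 normal-order steps.


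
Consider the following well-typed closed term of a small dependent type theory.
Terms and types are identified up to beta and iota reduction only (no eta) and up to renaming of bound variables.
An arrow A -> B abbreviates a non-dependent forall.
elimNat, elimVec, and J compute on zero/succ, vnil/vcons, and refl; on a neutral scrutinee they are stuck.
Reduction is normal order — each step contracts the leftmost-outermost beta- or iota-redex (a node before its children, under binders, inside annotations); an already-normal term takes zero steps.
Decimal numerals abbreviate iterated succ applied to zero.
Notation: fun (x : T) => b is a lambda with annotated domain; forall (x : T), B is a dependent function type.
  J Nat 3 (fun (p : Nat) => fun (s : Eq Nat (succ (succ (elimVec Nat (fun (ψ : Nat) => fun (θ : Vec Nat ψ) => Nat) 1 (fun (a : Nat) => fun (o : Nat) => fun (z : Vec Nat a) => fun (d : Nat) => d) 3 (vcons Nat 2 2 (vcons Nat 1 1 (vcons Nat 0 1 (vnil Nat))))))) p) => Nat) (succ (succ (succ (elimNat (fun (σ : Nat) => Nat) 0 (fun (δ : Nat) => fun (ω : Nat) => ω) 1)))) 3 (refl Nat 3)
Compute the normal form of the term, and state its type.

normal form:
  3
the term's type:
  Nat


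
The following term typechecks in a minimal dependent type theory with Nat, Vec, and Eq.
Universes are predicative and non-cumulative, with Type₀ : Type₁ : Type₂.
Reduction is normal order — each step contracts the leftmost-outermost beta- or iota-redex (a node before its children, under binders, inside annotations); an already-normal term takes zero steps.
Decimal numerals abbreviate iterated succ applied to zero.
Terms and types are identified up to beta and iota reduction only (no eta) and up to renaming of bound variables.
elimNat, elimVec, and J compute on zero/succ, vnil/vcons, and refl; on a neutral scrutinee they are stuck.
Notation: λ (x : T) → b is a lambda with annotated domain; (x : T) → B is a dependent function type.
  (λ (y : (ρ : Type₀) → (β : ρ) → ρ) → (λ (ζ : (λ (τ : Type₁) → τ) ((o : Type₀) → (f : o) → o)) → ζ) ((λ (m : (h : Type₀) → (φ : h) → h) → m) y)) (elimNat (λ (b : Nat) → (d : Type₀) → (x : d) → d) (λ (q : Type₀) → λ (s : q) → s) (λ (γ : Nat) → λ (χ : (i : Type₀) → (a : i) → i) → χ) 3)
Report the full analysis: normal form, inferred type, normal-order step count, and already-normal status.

normal form:
  λ (y : Type₀) → λ (ρ : y) → ρ
type:
  (y : Type₀) → (ρ : y) → y
normal-order step count: 13
already normal: no
first contracted redex: a beta-redex


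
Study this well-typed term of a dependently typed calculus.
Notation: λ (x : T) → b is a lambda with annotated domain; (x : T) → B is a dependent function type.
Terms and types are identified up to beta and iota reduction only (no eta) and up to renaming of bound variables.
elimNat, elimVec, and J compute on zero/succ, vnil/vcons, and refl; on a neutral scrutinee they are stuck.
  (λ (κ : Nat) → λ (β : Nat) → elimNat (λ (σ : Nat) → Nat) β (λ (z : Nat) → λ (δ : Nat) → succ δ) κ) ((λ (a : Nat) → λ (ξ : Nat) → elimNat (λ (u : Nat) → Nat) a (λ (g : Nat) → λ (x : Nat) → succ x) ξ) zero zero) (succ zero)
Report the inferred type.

type:
  Nat


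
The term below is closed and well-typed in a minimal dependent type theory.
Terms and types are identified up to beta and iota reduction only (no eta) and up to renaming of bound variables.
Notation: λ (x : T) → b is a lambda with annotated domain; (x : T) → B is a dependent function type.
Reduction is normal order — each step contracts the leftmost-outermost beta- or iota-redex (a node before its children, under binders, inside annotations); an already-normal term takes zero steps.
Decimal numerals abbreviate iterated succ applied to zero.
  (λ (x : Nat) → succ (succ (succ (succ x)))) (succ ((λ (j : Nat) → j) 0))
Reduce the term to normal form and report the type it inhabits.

normal form:
  5
the term's type:
  Nat
observation: reduction starts at a beta-redex, and 2 normal-order steps reach the normal form.


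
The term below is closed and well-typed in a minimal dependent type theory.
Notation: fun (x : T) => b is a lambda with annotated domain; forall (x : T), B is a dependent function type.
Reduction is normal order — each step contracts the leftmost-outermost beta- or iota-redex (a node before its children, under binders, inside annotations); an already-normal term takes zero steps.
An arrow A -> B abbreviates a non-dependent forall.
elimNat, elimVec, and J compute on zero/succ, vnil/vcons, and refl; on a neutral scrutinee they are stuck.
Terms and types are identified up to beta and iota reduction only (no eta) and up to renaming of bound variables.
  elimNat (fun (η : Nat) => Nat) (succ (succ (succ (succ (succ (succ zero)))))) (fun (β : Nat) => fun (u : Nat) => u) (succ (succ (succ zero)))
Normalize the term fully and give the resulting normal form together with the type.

reduced normal form:
  succ (succ (succ (succ (succ (succ zero)))))
inferred type:
  Nat
observation: the leftmost-outermost redex is an elimNat iota-redex, and normalization takes 10 steps.


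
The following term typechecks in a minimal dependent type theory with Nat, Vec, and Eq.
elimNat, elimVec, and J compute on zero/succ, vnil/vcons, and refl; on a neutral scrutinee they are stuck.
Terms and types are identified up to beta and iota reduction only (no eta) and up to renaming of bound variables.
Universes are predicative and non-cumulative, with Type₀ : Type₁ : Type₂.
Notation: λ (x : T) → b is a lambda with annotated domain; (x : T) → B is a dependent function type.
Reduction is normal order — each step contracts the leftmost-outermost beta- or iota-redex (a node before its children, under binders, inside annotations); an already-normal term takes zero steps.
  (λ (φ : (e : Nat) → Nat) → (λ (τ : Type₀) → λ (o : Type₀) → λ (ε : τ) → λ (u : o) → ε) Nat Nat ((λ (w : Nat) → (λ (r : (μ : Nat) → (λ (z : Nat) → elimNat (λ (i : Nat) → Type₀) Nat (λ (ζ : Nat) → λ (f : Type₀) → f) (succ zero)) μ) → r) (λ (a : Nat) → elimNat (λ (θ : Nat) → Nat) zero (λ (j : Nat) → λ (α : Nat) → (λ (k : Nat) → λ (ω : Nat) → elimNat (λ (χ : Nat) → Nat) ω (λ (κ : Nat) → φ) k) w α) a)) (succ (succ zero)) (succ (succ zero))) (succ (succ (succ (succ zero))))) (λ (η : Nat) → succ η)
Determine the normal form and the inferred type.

normal form:
  succ (succ (succ (succ zero)))
the term's type:
  Nat


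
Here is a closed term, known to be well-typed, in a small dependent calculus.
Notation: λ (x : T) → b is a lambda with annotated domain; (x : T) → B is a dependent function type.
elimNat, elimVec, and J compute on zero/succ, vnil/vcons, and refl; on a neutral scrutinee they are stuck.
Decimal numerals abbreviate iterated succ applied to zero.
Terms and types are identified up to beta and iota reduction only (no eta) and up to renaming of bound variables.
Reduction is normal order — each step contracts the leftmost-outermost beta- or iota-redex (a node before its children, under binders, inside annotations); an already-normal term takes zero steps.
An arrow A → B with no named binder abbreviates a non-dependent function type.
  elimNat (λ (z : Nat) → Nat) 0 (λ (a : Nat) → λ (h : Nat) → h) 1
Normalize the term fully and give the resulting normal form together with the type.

reduced normal form:
  0
inferred type:
  Nat
observation: 4 normal-order steps normalize the term, beginning with an elimNat iota-redex.


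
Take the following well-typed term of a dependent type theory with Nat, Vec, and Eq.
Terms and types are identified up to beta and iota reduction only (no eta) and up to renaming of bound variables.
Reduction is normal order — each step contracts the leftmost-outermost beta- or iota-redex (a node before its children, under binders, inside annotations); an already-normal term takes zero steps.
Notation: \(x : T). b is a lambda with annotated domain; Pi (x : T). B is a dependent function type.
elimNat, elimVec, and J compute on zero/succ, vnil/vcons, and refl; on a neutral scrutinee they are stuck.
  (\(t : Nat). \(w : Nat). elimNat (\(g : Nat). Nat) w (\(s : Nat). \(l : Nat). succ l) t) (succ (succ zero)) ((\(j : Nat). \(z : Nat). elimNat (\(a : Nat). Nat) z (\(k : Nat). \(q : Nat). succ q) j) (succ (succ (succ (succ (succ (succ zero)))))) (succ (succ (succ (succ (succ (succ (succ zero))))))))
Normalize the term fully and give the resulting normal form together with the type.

resulting normal form:
  succ (succ (succ (succ (succ (succ (succ (succ (succ (succ (succ (succ (succ (succ (succ zero))))))))))))))
type:
  Nat
observation: contracting a beta-redex first, the term normalizes in 30 steps.


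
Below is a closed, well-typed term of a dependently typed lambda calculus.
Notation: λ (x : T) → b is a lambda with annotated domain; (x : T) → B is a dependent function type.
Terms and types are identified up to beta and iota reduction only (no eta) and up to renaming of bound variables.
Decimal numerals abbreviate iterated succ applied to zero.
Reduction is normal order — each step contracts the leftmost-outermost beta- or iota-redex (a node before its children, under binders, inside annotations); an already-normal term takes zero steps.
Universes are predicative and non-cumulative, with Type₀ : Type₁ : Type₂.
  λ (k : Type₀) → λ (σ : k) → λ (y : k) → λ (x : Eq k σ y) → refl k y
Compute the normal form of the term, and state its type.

normal form:
  λ (k : Type₀) → λ (σ : k) → λ (y : k) → λ (x : Eq k σ y) → refl k y
inferred type:
  (k : Type₀) → (σ : k) → (y : k) → (x : Eq k σ y) → Eq k y y
observation: the term is already in normal form.


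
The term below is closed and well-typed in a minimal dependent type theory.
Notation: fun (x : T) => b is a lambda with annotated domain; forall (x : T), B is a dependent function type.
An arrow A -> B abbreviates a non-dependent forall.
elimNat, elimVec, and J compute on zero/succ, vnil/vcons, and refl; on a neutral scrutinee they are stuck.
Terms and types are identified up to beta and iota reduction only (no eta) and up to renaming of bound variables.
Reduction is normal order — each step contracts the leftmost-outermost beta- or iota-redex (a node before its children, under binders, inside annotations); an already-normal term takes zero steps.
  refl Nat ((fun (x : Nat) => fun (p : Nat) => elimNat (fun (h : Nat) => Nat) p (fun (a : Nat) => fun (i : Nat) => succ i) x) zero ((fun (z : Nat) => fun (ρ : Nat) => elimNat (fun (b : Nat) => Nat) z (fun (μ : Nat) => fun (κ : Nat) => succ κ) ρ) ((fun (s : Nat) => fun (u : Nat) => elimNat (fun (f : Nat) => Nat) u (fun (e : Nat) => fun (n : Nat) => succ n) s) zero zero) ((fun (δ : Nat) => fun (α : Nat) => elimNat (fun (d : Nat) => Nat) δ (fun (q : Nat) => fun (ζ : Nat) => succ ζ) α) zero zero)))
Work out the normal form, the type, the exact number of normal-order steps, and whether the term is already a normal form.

normal form:
  refl Nat zero
type:
  Eq Nat zero zero
steps to reach normal form (normal order): 12
already normal: no
first contracted redex: a beta-redex


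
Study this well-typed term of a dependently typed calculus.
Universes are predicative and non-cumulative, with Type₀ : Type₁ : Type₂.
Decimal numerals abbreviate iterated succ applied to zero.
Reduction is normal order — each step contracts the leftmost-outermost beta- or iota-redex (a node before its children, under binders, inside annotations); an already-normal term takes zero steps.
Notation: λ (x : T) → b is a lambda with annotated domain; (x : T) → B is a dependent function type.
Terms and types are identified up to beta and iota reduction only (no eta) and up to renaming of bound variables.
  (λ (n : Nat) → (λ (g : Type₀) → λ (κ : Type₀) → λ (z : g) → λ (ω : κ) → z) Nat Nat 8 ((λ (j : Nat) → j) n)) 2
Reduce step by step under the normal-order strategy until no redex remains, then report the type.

normal-order reduction:
  (λ (n : Nat) → (λ (g : Type₀) → λ (κ : Type₀) → λ (z : g) → λ (ω : κ) → z) Nat Nat 8 ((λ (j : Nat) → j) n)) 2
  ~> (λ (n : Type₀) → λ (g : Type₀) → λ (κ : n) → λ (z : g) → κ) Nat Nat 8 ((λ (ω : Nat) → ω) 2)
  ~> (λ (n : Type₀) → λ (g : Nat) → λ (κ : n) → g) Nat 8 ((λ (z : Nat) → z) 2)
  ~> (λ (n : Nat) → λ (g : Nat) → n) 8 ((λ (κ : Nat) → κ) 2)
  ~> (λ (n : Nat) → 8) ((λ (g : Nat) → g) 2)
  ~> 8
the term's type:
  Nat


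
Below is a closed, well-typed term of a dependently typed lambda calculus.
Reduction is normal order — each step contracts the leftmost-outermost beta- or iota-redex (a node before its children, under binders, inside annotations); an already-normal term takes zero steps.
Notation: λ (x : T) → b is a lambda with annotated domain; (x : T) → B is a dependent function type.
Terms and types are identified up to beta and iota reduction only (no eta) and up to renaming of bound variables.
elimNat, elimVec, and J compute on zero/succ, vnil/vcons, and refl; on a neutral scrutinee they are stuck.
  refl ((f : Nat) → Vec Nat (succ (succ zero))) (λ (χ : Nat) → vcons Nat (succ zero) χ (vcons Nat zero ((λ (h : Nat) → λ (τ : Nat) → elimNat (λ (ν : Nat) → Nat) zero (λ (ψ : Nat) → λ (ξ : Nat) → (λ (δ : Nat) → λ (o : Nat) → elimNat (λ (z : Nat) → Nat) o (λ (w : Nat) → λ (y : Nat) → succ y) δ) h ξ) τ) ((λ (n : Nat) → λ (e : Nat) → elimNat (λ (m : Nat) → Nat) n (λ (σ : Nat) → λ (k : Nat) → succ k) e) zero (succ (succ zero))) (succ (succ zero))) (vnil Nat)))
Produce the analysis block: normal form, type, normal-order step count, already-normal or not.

reduced normal form:
  refl ((f : Nat) → Vec Nat (succ (succ zero))) (λ (χ : Nat) → vcons Nat (succ zero) χ (vcons Nat zero (succ (succ (succ (succ zero)))) (vnil Nat)))
type:
  Eq ((f : Nat) → Vec Nat (succ (succ zero))) (λ (χ : Nat) → vcons Nat (succ zero) χ (vcons Nat zero (succ (succ (succ (succ zero)))) (vnil Nat))) (λ (h : Nat) → vcons Nat (succ zero) h (vcons Nat zero (succ (succ (succ (succ zero)))) (vnil Nat)))
reduction steps (normal order): 45
started in normal form: no
first redex: a beta-redex


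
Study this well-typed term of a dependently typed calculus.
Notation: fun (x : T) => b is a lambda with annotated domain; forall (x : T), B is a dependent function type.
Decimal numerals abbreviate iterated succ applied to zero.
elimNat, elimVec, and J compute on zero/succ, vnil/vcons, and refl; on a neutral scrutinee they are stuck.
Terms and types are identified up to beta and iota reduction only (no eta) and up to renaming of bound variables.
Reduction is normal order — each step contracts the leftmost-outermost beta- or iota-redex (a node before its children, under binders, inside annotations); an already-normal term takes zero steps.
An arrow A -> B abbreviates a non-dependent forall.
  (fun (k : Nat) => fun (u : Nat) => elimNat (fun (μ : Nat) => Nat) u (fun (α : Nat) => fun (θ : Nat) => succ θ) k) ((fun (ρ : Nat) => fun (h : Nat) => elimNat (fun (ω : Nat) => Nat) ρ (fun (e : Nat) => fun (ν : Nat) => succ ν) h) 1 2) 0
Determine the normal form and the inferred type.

normal form:
  3
type:
  Nat
observation: contracting a beta-redex first, the term normalizes in 21 steps.


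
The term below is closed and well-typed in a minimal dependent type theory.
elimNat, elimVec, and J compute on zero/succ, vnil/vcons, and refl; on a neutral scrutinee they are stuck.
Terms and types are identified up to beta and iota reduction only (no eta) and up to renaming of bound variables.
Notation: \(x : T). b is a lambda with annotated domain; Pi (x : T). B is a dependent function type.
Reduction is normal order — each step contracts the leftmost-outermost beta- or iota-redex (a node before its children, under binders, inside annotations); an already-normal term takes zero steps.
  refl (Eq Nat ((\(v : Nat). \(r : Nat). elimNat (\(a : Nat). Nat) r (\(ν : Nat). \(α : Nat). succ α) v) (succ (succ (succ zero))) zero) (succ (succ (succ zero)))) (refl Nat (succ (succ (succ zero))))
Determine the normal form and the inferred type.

normal form:
  refl (Eq Nat (succ (succ (succ zero))) (succ (succ (succ zero)))) (refl Nat (succ (succ (succ zero))))
the term's type:
  Eq (Eq Nat (succ (succ (succ zero))) (succ (succ (succ zero)))) (refl Nat (succ (succ (succ zero)))) (refl Nat (succ (succ (succ zero))))
observation: 12 normal-order steps separate the term from its normal form.


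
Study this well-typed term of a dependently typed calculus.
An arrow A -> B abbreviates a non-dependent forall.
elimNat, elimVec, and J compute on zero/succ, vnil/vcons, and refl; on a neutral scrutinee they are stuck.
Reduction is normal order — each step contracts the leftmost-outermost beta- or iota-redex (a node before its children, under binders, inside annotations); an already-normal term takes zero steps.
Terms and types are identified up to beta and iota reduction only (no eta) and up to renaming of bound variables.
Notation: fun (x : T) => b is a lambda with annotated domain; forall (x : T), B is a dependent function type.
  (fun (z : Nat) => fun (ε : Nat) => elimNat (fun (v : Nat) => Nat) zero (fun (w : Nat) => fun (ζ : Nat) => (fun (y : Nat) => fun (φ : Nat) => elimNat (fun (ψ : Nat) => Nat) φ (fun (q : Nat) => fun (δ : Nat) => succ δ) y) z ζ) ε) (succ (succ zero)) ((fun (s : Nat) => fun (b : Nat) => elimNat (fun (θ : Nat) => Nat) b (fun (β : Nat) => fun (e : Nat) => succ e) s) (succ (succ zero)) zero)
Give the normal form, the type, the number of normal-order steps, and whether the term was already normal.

normal form:
  succ (succ (succ (succ zero)))
type:
  Nat
reduction steps (normal order): 27
already normal: no
first redex: a beta-redex


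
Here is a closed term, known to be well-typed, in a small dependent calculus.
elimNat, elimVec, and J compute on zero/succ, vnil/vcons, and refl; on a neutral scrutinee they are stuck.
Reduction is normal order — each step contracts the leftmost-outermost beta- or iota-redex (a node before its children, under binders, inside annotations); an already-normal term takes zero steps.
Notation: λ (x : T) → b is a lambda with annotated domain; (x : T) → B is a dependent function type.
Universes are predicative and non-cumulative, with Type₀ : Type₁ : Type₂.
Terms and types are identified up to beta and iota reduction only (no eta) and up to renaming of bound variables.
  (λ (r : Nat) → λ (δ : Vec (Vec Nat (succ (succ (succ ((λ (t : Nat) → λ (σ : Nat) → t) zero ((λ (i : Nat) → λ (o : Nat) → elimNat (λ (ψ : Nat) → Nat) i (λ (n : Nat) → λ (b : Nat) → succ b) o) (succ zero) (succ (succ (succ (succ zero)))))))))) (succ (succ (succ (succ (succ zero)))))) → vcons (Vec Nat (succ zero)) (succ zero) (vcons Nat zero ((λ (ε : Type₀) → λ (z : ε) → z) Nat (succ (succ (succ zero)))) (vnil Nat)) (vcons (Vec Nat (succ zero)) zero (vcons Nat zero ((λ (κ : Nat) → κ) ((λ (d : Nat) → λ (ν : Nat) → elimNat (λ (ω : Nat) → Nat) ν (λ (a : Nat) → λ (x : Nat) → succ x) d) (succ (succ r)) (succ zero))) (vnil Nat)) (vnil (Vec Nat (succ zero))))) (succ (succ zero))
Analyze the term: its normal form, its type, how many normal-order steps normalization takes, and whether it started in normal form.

normal form:
  λ (r : Vec (Vec Nat (succ (succ (succ zero)))) (succ (succ (succ (succ (succ zero)))))) → vcons (Vec Nat (succ zero)) (succ zero) (vcons Nat zero (succ (succ (succ zero))) (vnil Nat)) (vcons (Vec Nat (succ zero)) zero (vcons Nat zero (succ (succ (succ (succ (succ zero))))) (vnil Nat)) (vnil (Vec Nat (succ zero))))
type:
  (r : Vec (Vec Nat (succ (succ (succ zero)))) (succ (succ (succ (succ (succ zero)))))) → Vec (Vec Nat (succ zero)) (succ (succ zero))
reduction steps (normal order): 21
already normal: no
first redex: a beta-redex


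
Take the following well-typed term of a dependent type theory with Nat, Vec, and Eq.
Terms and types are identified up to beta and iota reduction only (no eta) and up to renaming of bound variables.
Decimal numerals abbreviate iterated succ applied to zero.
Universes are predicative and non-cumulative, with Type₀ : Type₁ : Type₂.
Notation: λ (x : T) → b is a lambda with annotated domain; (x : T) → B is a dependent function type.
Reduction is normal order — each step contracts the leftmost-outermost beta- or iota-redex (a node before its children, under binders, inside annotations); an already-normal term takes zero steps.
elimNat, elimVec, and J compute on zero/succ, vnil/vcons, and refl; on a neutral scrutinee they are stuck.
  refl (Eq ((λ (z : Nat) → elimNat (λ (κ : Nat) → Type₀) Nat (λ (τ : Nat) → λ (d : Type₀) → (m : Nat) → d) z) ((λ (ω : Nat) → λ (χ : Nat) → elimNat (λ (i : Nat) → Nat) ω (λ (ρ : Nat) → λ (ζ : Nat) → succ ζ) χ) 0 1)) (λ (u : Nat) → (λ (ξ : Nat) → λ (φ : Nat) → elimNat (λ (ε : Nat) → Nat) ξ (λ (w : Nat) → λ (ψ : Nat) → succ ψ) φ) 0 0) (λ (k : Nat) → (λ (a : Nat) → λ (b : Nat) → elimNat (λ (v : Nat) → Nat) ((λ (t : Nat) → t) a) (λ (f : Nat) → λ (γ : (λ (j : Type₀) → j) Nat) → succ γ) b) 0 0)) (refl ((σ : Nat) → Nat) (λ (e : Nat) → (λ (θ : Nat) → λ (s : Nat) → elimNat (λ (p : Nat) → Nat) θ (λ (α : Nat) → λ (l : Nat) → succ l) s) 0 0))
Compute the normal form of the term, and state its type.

resulting normal form:
  refl (Eq ((z : Nat) → Nat) (λ (κ : Nat) → 0) (λ (τ : Nat) → 0)) (refl ((d : Nat) → Nat) (λ (m : Nat) → 0))
the term's type:
  Eq (Eq ((z : Nat) → Nat) (λ (κ : Nat) → 0) (λ (τ : Nat) → 0)) (refl ((d : Nat) → Nat) (λ (m : Nat) → 0)) (refl ((ω : Nat) → Nat) (λ (χ : Nat) → 0))
observation: contracting a beta-redex first, the term normalizes in 21 steps.


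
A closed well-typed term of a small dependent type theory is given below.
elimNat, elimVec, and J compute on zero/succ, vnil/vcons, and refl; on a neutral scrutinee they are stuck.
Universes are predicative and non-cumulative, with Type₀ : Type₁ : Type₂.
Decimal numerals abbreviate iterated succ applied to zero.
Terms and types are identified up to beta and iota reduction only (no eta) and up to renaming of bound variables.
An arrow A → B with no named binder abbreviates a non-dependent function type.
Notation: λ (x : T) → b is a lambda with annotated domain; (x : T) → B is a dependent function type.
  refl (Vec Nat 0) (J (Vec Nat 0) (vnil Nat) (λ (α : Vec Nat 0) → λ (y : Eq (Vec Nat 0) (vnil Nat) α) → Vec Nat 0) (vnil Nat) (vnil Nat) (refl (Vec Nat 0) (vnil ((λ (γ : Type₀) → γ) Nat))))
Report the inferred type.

the term's type:
  Eq (Vec Nat 0) (vnil Nat) (vnil Nat)
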